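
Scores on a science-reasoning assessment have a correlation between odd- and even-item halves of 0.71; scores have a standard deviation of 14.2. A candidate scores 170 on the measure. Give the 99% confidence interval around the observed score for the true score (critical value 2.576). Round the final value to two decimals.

Full-length reliability (Spearman-Brown) = 2(0.71)/(1+0.71) ≈ 0.8304
SEM = 14.2000·√(1 − 0.8304) ≈ 5.8478
Half-width = 2.576·5.8478 ≈ 15.0638
Interval: (154.9362, 185.0638)

[154.94, 185.06]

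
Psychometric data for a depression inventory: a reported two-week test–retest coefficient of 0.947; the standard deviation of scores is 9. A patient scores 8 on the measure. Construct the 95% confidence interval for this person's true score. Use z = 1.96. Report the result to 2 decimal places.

SEM = 9.0000 * √(1 − 0.9470) = 9.0000 * √0.0530 ≈ 9.0000 * 0.2302 ≈ 2.0720
1.96 * SEM ≈ 4.0610
CI = 8 ± 4.0610 → [3.9390, 12.0610]

[3.94, 12.06]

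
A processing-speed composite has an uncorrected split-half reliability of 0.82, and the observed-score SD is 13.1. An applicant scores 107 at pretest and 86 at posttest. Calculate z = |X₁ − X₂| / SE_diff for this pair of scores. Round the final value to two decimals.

3.60

Full-length reliability (Spearman-Brown) = 2(0.82)/(1+0.82) ≃ 0.9011
The standard error of measurement is 13.1000·√(1 − 0.9011) ≃ 13.1000·0.3145 ≃ 4.1198.
SE_diff = √2 · SEM ≃ 5.8262
z = 21 / 5.8262 ≃ 3.6044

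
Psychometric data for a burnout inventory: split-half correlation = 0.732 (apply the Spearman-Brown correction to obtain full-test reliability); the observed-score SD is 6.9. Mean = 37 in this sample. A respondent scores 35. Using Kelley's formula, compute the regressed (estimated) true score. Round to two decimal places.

35.31

Spearman-Brown: r = 2(0.732) / (1 + 0.732) = 1.46400 / 1.73200 ≈ 0.84527
T̂ = 0.84527(35) + 0.15473(37) ≈ 35.30947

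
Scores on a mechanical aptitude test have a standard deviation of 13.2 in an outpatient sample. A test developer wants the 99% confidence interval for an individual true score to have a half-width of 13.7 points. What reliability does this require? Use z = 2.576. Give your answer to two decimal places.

Required SEM = 13.7 / 2.576 ≃ 5.318
r = 1 − (SEM / SD)² = 1 − (5.318 / 13.2)² ≃ 1 − 0.162 ≃ 0.838

0.84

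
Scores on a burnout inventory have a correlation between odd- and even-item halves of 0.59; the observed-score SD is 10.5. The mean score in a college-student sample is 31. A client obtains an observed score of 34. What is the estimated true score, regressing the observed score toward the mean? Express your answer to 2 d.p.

33.23

Spearman-Brown: r = 2(0.59) / (1 + 0.59) = 1.1800 / 1.5900 ≈ 0.7421
T̂ = r·X + (1 − r)·M = 0.7421·34 + 0.2579·31 ≈ 25.2327 + 7.9937 ≈ 33.2264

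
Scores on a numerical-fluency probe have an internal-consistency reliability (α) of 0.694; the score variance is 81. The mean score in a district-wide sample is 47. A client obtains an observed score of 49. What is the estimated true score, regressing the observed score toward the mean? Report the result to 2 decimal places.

48.39

T̂ = 0.694(49) + 0.306(47) ≃ 48.388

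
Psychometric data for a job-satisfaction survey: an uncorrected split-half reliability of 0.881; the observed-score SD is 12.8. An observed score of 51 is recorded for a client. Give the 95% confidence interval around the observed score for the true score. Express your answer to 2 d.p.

r_full = 2·0.881 / (1 + 0.881) ≈ 0.9367
SEM = 12.8000 × √(1 − 0.9367) = 12.8000 × √0.0633 ≈ 12.8000 × 0.2515 ≈ 3.2195
Half-width = 1.96×3.2195 ≈ 6.3102
CI = 51 ± 6.3102 → [44.6898, 57.3102]

[44.69, 57.31]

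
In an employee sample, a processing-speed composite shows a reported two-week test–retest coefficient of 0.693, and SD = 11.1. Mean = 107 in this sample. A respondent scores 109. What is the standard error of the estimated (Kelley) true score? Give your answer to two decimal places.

SE_est = SD × √(r(1 − r)) = 11.100 × √0.213 ≃ 11.100 × 0.461 ≃ 5.120

5.12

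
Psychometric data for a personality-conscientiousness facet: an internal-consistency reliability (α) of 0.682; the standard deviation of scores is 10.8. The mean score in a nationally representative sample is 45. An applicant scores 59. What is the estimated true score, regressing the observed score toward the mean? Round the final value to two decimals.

54.55

T̂ = 0.6820(59) + 0.3180(45) ≈ 54.5480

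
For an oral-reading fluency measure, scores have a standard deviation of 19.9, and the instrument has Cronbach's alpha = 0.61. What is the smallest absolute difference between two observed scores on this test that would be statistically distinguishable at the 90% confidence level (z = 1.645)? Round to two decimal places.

28.91

SEM = 19.9000 * √(1 − 0.6100) = 19.9000 * √0.3900 ≃ 19.9000 * 0.6245 ≃ 12.4275
Standard error of the difference = 12.4275·√2 ≃ 17.5752
Smallest detectable difference = 1.645*17.5752 ≃ 28.9112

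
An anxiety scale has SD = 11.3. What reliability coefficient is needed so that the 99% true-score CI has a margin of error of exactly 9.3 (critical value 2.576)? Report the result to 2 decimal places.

0.90

SEM needed = half-width / z = 9.3/2.576 ≈ 3.6102
r = 1 − (3.6102/11.3)² ≈ 1 − 0.1021 ≈ 0.8979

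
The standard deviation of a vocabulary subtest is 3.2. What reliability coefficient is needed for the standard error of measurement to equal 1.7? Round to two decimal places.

r = 1 − (1.7000/3.2)² ≈ 1 − 0.2822 ≈ 0.7178

0.72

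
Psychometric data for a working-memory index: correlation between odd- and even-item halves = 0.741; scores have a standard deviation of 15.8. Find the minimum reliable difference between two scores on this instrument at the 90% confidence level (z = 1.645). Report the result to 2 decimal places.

r_full = 2·0.741 / (1 + 0.741) ≃ 0.85123
SEM = 15.80000*√(1 − 0.85123) ≃ 6.09407
SE_diff = SEM * √2 ≃ 6.09407 * 1.41421 ≃ 8.61832
Smallest detectable difference = 1.645*8.61832 ≃ 14.17714

14.18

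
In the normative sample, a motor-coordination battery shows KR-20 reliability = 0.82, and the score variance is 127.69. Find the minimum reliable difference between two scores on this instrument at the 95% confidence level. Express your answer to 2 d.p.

SD = √127.69 ≃ 11.3000
SEM = 11.3000 · √(1 − 0.8200) = 11.3000 · √0.1800 ≃ 11.3000 · 0.4243 ≃ 4.7942
SE_diff = SEM · √2 ≃ 4.7942 · 1.4142 ≃ 6.7800
Minimum reliable difference = 1.96 · SE_diff ≃ 1.96 · 6.7800 ≃ 13.2888

13.29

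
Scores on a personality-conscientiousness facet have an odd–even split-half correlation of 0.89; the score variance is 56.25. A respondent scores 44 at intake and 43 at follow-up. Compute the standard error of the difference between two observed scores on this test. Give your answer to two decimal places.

2.56

SD = √56.25 = 7.5000
Full-length reliability (Spearman-Brown) = 2(0.89)/(1+0.89) ≃ 0.9418
SEM = 7.5000·√(1 − 0.9418) ≃ 1.8094
SE_diff = √2 · SEM ≃ 2.5588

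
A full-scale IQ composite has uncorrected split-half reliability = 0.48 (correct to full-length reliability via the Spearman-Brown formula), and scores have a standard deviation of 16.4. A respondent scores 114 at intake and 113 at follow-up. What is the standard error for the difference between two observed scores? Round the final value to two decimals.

13.75

Spearman-Brown: r = 2(0.48) / (1 + 0.48) = 0.960 / 1.480 ≈ 0.649
SEM = 16.400×√(1 − 0.649) ≈ 9.721
SE_diff = √2 × SEM ≈ 13.748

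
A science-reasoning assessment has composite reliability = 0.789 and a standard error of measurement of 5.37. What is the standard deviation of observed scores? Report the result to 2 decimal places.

11.69

SD = SEM / √(1 − r) = 5.37 / √0.2110 ≃ 5.37 / 0.4593 ≃ 11.6905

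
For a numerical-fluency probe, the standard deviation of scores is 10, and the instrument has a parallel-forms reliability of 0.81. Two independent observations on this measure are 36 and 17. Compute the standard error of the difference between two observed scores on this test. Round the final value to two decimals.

6.16

SEM = 10.0000 × √(1 − 0.8100) = 10.0000 × √0.1900 ≈ 10.0000 × 0.4359 ≈ 4.3589
SE_diff = SEM × √2 ≈ 4.3589 × 1.4142 ≈ 6.1644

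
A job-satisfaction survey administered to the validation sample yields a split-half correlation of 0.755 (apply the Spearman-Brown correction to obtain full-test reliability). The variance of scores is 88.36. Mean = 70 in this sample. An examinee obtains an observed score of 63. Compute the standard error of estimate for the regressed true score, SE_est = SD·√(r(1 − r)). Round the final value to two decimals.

3.26

SD = √88.36 = 9.40000
Full-length reliability (Spearman-Brown) = 2(0.755)/(1+0.755) ≈ 0.86040
SE_est = SD · √(r(1 − r)) = 9.40000 · √0.12011 ≈ 9.40000 · 0.34657 ≈ 3.25778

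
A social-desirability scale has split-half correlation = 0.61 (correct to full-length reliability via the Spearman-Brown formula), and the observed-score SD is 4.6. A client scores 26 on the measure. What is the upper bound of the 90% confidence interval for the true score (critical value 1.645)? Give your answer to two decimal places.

r_full = 2·0.61 / (1 + 0.61) ≈ 0.7578
SEM = 4.6000 · √(1 − 0.7578) = 4.6000 · √0.2422 ≈ 4.6000 · 0.4922 ≈ 2.2640
Margin = 1.645 · 2.2640 ≈ 3.7243
Upper bound: 26 + 3.7243 = 29.7243

29.72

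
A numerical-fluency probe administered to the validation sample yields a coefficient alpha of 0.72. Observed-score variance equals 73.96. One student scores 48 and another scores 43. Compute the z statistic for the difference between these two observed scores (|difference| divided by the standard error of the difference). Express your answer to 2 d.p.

0.78

SD = √73.96 ≈ 8.6000
The standard error of measurement is 8.6000·√(1 − 0.7200) ≈ 8.6000·0.5292 ≈ 4.5507.
SE_diff = √2 · SEM ≈ 6.4357
z = 5 / 6.4357 ≈ 0.7769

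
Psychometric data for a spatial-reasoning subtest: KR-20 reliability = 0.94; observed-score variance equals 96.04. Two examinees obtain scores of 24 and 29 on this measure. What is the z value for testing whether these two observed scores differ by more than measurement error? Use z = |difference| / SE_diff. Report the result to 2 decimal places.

1.47

SD = √96.04 ≈ 9.8000
SEM = 9.8000 * √(1 − 0.9400) = 9.8000 * √0.0600 ≈ 9.8000 * 0.2449 ≈ 2.4005
SE_diff = SEM * √2 ≈ 2.4005 * 1.4142 ≈ 3.3948
z = |24 − 29| / 3.3948 = 5 / 3.3948 ≈ 1.4728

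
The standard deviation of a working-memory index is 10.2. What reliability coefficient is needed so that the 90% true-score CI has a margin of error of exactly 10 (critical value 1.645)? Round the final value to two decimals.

Required SEM = 10 / 1.645 ≃ 6.0790
r = 1 − (6.0790/10.2)² ≃ 1 − 0.3552 ≃ 0.6448

0.64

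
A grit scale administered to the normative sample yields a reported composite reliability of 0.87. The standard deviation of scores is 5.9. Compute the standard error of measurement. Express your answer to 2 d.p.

SEM = 5.90000 · √(1 − 0.87000) = 5.90000 · √0.13000 ≈ 5.90000 · 0.36056 ≈ 2.12728

2.13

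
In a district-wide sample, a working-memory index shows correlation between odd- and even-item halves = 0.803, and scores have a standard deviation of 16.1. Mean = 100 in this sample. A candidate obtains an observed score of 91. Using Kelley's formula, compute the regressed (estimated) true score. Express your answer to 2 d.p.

91.98

Full-length reliability (Spearman-Brown) = 2(0.803)/(1+0.803) ≈ 0.89074
Estimated true score = 0.89074×91 + (1 − 0.89074)×100 ≈ 91.98336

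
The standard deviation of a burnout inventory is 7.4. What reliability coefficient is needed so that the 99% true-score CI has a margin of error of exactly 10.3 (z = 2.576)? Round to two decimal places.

0.71

Required SEM = 10.3 / 2.576 ≈ 3.9984
r = 1 − (3.9984/7.4)² ≈ 1 − 0.2920 ≈ 0.7080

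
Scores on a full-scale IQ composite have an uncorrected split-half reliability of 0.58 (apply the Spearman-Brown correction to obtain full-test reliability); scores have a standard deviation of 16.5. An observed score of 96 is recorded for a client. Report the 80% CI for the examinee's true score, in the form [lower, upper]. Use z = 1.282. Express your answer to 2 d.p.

[85.09, 106.91]

Spearman-Brown: r = 2(0.58) / (1 + 0.58) = 1.160 / 1.580 ≈ 0.734
SEM = 16.500 × √(1 − 0.734) = 16.500 × √0.266 ≈ 16.500 × 0.516 ≈ 8.507
1.282 × SEM ≈ 10.906
CI = 96 ± 10.906 → [85.094, 106.906]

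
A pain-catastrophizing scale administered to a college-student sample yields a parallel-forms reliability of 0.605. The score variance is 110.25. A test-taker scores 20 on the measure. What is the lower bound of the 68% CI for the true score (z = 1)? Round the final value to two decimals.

13.40

σ = 110.25^(1/2) = 10.50000
SEM = 10.50000 · √(1 − 0.60500) = 10.50000 · √0.39500 ≈ 10.50000 · 0.62849 ≈ 6.59915
Half-width = 1·6.59915 ≈ 6.59915
Lower limit = 20 − 6.59915 ≈ 13.40085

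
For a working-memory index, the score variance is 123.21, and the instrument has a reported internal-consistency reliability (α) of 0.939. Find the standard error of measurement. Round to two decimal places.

SD = √123.21 ≈ 11.1000
SEM = 11.1000 * √(1 − 0.9390) = 11.1000 * √0.0610 ≈ 11.1000 * 0.2470 ≈ 2.7415

2.74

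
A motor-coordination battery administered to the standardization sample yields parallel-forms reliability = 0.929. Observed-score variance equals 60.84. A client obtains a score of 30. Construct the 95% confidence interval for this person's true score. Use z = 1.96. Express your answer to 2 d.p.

SD = √60.84 = 7.8000
The standard error of measurement is 7.8000*√(1 − 0.9290) ≈ 7.8000*0.2665 ≈ 2.0784.
1.96 * SEM ≈ 4.0736
95% CI: 30 ± 4.0736 = [25.9264, 34.0736]

[25.93, 34.07]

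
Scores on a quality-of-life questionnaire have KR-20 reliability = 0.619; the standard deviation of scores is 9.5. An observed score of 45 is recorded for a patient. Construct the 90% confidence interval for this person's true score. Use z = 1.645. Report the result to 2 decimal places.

[35.35, 54.65]

SEM = 9.500 × √(1 − 0.619) = 9.500 × √0.381 ≃ 9.500 × 0.617 ≃ 5.864
Margin = 1.645 × 5.864 ≃ 9.646
CI = 45 ± 9.646 → [35.354, 54.646]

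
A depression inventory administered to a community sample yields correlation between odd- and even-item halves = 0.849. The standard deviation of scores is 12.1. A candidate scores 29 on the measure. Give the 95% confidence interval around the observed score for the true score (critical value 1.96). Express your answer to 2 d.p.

[22.22, 35.78]

Spearman-Brown: r = 2(0.849) / (1 + 0.849) = 1.6980 / 1.8490 ≈ 0.9183
The standard error of measurement is 12.1000*√(1 − 0.9183) ≈ 12.1000*0.2858 ≈ 3.4578.
Margin = 1.96 * 3.4578 ≈ 6.7774
Interval: (22.2226, 35.7774)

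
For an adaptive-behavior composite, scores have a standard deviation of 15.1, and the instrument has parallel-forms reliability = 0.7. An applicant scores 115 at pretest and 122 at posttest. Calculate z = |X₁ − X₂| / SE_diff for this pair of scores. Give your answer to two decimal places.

0.60

SEM = 15.100 · √(1 − 0.700) = 15.100 · √0.300 ≈ 15.100 · 0.548 ≈ 8.271
SE_diff = √2 · SEM ≈ 11.696
z = |115 − 122| / 11.696 = 7 / 11.696 ≈ 0.598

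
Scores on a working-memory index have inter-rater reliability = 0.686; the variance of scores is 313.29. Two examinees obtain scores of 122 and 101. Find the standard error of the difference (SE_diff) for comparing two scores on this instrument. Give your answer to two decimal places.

14.03

SD = √313.29 = 17.7000
SEM = 17.7000×√(1 − 0.6860) ≈ 9.9183
Standard error of the difference = 9.9183·√2 ≈ 14.0266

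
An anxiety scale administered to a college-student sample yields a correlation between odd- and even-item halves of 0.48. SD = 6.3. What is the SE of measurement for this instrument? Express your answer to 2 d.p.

Spearman-Brown: r = 2(0.48) / (1 + 0.48) = 0.9600 / 1.4800 ≈ 0.6486
SEM = 6.3000·√(1 − 0.6486) ≈ 3.7343

3.73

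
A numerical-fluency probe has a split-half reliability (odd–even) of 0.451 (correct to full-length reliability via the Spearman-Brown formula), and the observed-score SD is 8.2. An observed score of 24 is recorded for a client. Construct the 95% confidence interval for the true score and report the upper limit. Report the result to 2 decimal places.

r_full = 2·0.451 / (1 + 0.451) ≈ 0.6216
SEM = 8.2000 * √(1 − 0.6216) = 8.2000 * √0.3784 ≈ 8.2000 * 0.6151 ≈ 5.0439
Margin = 1.96 * 5.0439 ≈ 9.8860
Upper limit = 24 + 9.8860 ≈ 33.8860

33.89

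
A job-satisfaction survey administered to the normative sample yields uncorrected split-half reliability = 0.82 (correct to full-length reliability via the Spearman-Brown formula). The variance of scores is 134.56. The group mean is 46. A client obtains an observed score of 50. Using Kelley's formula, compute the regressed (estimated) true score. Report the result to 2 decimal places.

Full-length reliability (Spearman-Brown) = 2(0.82)/(1+0.82) ≃ 0.9011
Estimated true score = 0.9011×50 + (1 − 0.9011)×46 ≃ 49.6044

49.60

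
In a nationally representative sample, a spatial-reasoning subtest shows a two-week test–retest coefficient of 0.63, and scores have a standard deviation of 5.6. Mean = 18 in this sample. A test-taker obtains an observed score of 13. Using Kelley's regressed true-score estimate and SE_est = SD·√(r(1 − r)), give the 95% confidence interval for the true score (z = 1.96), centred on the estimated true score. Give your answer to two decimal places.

T̂ = r·X + (1 − r)·M = 0.630*13 + 0.370*18 = 8.190 + 6.660 ≈ 14.850
SE_est = SD * √(r(1 − r)) = 5.600 * √0.233 ≈ 5.600 * 0.483 ≈ 2.704
CI = 14.850 ± 1.96 * 2.704 → [9.551, 20.149]

[9.55, 20.15]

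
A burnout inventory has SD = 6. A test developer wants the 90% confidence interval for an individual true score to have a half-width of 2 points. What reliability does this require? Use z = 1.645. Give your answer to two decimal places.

SEM needed = half-width / z = 2/1.645 ≈ 1.216
r = 1 − (1.216/6)² ≈ 1 − 0.041 ≈ 0.959

0.96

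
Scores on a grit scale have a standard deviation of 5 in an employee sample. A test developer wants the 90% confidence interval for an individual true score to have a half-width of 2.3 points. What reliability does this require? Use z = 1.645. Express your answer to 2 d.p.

Required SEM = 2.3 / 1.645 ≈ 1.398
r = 1 − (SEM / SD)² = 1 − (1.398 / 5)² ≈ 1 − 0.078 ≈ 0.922

0.92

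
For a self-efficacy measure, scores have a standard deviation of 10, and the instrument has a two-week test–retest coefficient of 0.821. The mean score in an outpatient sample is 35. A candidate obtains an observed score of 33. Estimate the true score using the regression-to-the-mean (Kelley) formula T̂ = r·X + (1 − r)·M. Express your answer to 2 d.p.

33.36

T̂ = 0.82100(33) + 0.17900(35) ≈ 33.35800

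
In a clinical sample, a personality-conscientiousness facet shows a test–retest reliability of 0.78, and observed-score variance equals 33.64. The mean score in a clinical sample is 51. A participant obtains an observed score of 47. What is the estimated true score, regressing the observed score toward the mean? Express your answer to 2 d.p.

47.88

T̂ = r·X + (1 − r)·M = 0.7800*47 + 0.2200*51 = 36.6600 + 11.2200 ≈ 47.8800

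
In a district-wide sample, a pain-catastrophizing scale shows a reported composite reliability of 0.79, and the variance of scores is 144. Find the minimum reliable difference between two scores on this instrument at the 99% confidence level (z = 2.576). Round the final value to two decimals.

20.03

SD = √144 = 12.00000
SEM = 12.00000·√(1 − 0.79000) ≃ 5.49909
SE_diff = √2 · SEM ≃ 7.77689
Minimum reliable difference = 2.576 · SE_diff ≃ 2.576 · 7.77689 ≃ 20.03327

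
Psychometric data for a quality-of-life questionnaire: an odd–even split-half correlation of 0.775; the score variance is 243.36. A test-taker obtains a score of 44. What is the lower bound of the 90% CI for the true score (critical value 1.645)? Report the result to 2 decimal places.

34.86

σ = 243.36^(1/2) = 15.6000
Full-length reliability (Spearman-Brown) = 2(0.775)/(1+0.775) ≃ 0.8732
SEM = 15.6000 * √(1 − 0.8732) = 15.6000 * √0.1268 ≃ 15.6000 * 0.3560 ≃ 5.5541
Margin = 1.645 * 5.5541 ≃ 9.1366
Lower limit = 44 − 9.1366 ≃ 34.8634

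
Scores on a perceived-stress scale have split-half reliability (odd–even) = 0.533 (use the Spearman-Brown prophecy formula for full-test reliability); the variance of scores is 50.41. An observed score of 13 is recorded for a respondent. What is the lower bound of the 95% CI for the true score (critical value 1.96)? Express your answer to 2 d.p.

σ = 50.41^(1/2) = 7.1000
Spearman-Brown: r = 2(0.533) / (1 + 0.533) = 1.0660 / 1.5330 ≃ 0.6954
SEM = 7.1000 · √(1 − 0.6954) = 7.1000 · √0.3046 ≃ 7.1000 · 0.5519 ≃ 3.9187
Margin = 1.96 · 3.9187 ≃ 7.6807
Lower limit = 13 − 7.6807 ≃ 5.3193

5.32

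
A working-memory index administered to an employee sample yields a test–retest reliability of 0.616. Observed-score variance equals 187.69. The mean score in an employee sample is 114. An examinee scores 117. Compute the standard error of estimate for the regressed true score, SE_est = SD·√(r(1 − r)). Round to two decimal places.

σ = 187.69^(1/2) = 13.700
SE_est = SD · √(r(1 − r)) = 13.700 · √0.237 ≈ 13.700 · 0.486 ≈ 6.663

6.66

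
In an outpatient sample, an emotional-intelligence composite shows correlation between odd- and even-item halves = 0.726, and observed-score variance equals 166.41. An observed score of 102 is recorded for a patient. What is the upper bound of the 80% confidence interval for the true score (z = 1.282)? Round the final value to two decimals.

108.59

SD = √166.41 ≈ 12.9000
r_full = 2·0.726 / (1 + 0.726) ≈ 0.8413
The standard error of measurement is 12.9000×√(1 − 0.8413) ≈ 12.9000×0.3984 ≈ 5.1398.
1.282 × SEM ≈ 6.5892
Upper limit = 102 + 6.5892 ≈ 108.5892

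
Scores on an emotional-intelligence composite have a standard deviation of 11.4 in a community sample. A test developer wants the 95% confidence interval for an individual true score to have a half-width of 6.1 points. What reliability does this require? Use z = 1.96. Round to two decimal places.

SEM needed = half-width / z = 6.1/1.96 ≈ 3.112
r = 1 − (SEM / SD)² = 1 − (3.112 / 11.4)² ≈ 1 − 0.075 ≈ 0.925

0.93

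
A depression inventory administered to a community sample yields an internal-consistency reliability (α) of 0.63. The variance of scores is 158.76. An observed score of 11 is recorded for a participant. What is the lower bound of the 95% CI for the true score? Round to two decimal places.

SD = √158.76 ≈ 12.60000
SEM = 12.60000 · √(1 − 0.63000) = 12.60000 · √0.37000 ≈ 12.60000 · 0.60828 ≈ 7.66428
Half-width = 1.96·7.66428 ≈ 15.02199
Lower bound: 11 − 15.02199 = -4.02199

-4.02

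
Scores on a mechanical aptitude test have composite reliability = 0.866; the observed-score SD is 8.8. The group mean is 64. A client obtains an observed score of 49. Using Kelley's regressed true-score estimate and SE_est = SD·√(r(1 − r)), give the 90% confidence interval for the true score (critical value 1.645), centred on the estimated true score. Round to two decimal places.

Estimated true score = 0.866×49 + (1 − 0.866)×64 ≃ 51.010
SE_est = 8.800×√(0.866×0.134) ≃ 2.998
CI = 51.010 ± 1.645 × 2.998 → [46.079, 55.941]

[46.08, 55.94]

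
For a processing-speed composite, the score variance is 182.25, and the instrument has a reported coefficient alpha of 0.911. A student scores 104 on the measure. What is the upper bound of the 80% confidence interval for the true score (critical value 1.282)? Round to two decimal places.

SD = √182.25 ≈ 13.500
The standard error of measurement is 13.500*√(1 − 0.911) ≈ 13.500*0.298 ≈ 4.027.
Margin = 1.282 * 4.027 ≈ 5.163
Upper limit = 104 + 5.163 ≈ 109.163

109.16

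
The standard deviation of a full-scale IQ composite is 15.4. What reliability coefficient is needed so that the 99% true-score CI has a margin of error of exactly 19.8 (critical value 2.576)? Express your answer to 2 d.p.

0.75

SEM needed = half-width / z = 19.8/2.576 ≈ 7.68634
r = 1 − (7.68634/15.4)² ≈ 1 − 0.24911 ≈ 0.75089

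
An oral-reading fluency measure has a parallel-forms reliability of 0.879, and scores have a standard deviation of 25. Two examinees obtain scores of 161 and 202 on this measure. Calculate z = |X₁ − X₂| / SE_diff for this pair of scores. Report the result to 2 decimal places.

SEM = 25.000 · √(1 − 0.879) = 25.000 · √0.121 ≈ 25.000 · 0.348 ≈ 8.696
SE_diff = SEM · √2 ≈ 8.696 · 1.414 ≈ 12.298
z = |161 − 202| / 12.298 = 41 / 12.298 ≈ 3.334

3.33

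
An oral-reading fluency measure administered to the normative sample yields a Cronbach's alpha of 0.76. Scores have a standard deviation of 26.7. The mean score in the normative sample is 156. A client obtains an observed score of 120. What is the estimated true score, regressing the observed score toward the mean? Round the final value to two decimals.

Estimated true score = 0.76000*120 + (1 − 0.76000)*156 ≈ 128.64000

128.64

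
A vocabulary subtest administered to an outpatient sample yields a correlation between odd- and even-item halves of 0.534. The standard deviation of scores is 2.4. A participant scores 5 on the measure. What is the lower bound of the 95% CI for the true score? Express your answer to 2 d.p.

2.41

r_full = 2·0.534 / (1 + 0.534) ≈ 0.696
SEM = 2.400 × √(1 − 0.696) = 2.400 × √0.304 ≈ 2.400 × 0.551 ≈ 1.323
Half-width = 1.96×1.323 ≈ 2.593
Lower limit = 5 − 2.593 ≈ 2.407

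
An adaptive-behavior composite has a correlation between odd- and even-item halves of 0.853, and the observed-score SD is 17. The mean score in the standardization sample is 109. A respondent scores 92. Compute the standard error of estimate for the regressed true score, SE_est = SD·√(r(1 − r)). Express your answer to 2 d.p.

4.59

Spearman-Brown: r = 2(0.853) / (1 + 0.853) = 1.70600 / 1.85300 ≈ 0.92067
SE_est = SD × √(r(1 − r)) = 17.00000 × √0.07304 ≈ 17.00000 × 0.27025 ≈ 4.59432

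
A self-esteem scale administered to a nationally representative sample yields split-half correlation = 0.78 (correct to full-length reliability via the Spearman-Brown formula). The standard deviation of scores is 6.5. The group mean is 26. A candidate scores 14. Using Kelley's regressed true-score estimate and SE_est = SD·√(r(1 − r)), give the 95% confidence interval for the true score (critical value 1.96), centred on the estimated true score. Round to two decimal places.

Spearman-Brown: r = 2(0.78) / (1 + 0.78) = 1.5600 / 1.7800 ≈ 0.8764
Estimated true score = 0.8764·14 + (1 − 0.8764)·26 ≈ 15.4831
SE_est = 6.5000·√[r(1 − r)] ≈ 2.1393
CI = 15.4831 ± 1.96 · 2.1393 → [11.2902, 19.6761]

[11.29, 19.68]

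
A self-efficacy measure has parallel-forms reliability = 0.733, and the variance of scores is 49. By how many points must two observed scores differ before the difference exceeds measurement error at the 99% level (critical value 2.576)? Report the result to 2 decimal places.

13.18

σ = 49^(1/2) = 7.0000
SEM = 7.0000×√(1 − 0.7330) ≃ 3.6170
SE_diff = √2 × SEM ≃ 5.1153
Minimum reliable difference = 2.576 × SE_diff ≃ 2.576 × 5.1153 ≃ 13.1769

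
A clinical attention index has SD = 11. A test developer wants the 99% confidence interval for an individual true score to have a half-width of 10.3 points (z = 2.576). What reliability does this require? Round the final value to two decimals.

0.87

Required SEM = 10.3 / 2.576 ≈ 3.9984
r = 1 − (3.9984/11)² ≈ 1 − 0.1321 ≈ 0.8679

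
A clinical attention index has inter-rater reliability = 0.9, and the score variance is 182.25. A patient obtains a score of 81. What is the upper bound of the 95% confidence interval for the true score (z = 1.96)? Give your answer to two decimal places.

89.37

σ = 182.25^(1/2) = 13.5000
SEM = 13.5000 · √(1 − 0.9000) = 13.5000 · √0.1000 ≃ 13.5000 · 0.3162 ≃ 4.2691
Half-width = 1.96·4.2691 ≃ 8.3674
Upper bound: 81 + 8.3674 = 89.3674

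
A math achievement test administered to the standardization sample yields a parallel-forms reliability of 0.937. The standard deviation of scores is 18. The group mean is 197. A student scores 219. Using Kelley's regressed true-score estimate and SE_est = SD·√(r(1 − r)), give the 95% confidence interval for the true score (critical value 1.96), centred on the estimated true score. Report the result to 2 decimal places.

T̂ = r·X + (1 − r)·M = 0.93700×219 + 0.06300×197 = 205.20300 + 12.41100 ≈ 217.61400
SE_est = 18.00000×√(0.93700×0.06300) ≈ 4.37333
CI = 217.61400 ± 1.96 × 4.37333 → [209.04227, 226.18573]

[209.04, 226.19]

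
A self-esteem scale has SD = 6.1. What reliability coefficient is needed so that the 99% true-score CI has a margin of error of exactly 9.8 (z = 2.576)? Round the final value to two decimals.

0.61

SEM needed = half-width / z = 9.8/2.576 ≈ 3.804
r = 1 − (3.804/6.1)² ≈ 1 − 0.389 ≈ 0.611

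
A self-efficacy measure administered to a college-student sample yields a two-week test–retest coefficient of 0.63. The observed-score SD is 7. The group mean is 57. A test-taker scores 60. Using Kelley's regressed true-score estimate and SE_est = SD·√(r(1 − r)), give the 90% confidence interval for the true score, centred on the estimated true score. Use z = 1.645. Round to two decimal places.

T̂ = 0.63000(60) + 0.37000(57) ≈ 58.89000
SE_est = SD * √(r(1 − r)) = 7.00000 * √0.23310 ≈ 7.00000 * 0.48280 ≈ 3.37963
90% CI: 58.89000 ± 5.55949 ≈ (53.33051, 64.44949)

[53.33, 64.45]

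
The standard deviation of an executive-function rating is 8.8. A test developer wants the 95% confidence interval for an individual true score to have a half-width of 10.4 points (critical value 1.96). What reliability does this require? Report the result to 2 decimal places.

0.64

Required SEM = 10.4 / 1.96 ≈ 5.3061
r = 1 − (SEM / SD)² = 1 − (5.3061 / 8.8)² ≈ 1 − 0.3636 ≈ 0.6364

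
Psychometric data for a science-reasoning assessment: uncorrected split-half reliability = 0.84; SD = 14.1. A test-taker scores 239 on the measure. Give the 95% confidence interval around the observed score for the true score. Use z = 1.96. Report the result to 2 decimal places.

Full-length reliability (Spearman-Brown) = 2(0.84)/(1+0.84) ≃ 0.91304
The standard error of measurement is 14.10000×√(1 − 0.91304) ≃ 14.10000×0.29488 ≃ 4.15786.
Half-width = 1.96×4.15786 ≃ 8.14941
95% CI: 239 ± 8.14941 = [230.85059, 247.14941]

[230.85, 247.15]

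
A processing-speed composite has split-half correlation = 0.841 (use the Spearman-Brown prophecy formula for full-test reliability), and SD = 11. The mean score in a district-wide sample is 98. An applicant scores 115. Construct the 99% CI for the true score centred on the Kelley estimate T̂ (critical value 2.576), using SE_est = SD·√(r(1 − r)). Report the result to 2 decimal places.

Full-length reliability (Spearman-Brown) = 2(0.841)/(1+0.841) ≈ 0.914
T̂ = r·X + (1 − r)·M = 0.914×115 + 0.086×98 ≈ 105.068 + 8.464 ≈ 113.532
SE_est = SD × √(r(1 − r)) = 11.000 × √0.079 ≈ 11.000 × 0.281 ≈ 3.090
CI = 113.532 ± 2.576 × 3.090 → [105.572, 121.491]

[105.57, 121.49]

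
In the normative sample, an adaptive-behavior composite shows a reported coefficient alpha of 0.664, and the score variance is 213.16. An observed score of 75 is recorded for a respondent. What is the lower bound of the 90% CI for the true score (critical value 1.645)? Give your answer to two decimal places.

σ = 213.16^(1/2) = 14.6000
SEM = 14.6000×√(1 − 0.6640) ≈ 8.4630
Half-width = 1.645×8.4630 ≈ 13.9216
Lower bound: 75 − 13.9216 = 61.0784

61.08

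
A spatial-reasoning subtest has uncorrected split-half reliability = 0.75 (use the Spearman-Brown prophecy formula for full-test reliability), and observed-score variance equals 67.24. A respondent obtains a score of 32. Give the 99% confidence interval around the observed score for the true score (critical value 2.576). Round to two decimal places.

SD = √67.24 ≈ 8.20000
Spearman-Brown: r = 2(0.75) / (1 + 0.75) = 1.50000 / 1.75000 ≈ 0.85714
SEM = 8.20000 * √(1 − 0.85714) = 8.20000 * √0.14286 ≈ 8.20000 * 0.37796 ≈ 3.09931
Margin = 2.576 * 3.09931 ≈ 7.98382
99% CI: 32 ± 7.98382 = [24.01618, 39.98382]

[24.02, 39.98]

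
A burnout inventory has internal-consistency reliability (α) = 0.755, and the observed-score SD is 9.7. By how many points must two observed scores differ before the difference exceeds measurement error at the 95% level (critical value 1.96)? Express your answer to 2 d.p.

SEM = 9.70000*√(1 − 0.75500) ≈ 4.80126
SE_diff = √2 * SEM ≈ 6.79000
Smallest detectable difference = 1.96*6.79000 ≈ 13.30840

13.31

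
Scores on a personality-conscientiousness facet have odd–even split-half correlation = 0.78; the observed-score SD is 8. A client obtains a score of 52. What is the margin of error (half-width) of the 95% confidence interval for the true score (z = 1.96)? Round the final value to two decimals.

Spearman-Brown: r = 2(0.78) / (1 + 0.78) = 1.560 / 1.780 ≈ 0.876
SEM = 8.000 * √(1 − 0.876) = 8.000 * √0.124 ≈ 8.000 * 0.352 ≈ 2.812
Half-width = 1.96*2.812 ≈ 5.512

5.51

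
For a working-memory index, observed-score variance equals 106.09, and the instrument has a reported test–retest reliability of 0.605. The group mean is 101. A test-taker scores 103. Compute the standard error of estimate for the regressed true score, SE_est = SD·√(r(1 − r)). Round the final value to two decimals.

5.04

SD = √106.09 = 10.30000
SE_est = 10.30000·√[r(1 − r)] ≈ 5.03516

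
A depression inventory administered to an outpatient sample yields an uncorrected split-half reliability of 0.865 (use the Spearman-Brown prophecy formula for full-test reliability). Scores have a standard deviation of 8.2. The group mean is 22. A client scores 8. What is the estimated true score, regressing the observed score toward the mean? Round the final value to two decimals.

9.01

Spearman-Brown: r = 2(0.865) / (1 + 0.865) = 1.730 / 1.865 ≈ 0.928
Estimated true score = 0.928×8 + (1 − 0.928)×22 ≈ 9.013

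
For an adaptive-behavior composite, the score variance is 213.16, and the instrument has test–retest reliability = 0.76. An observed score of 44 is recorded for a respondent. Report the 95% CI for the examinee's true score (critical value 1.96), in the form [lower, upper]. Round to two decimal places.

[29.98, 58.02]

SD = √213.16 = 14.600
The standard error of measurement is 14.600×√(1 − 0.760) ≃ 14.600×0.490 ≃ 7.153.
1.96 × SEM ≃ 14.019
Interval: (29.981, 58.019)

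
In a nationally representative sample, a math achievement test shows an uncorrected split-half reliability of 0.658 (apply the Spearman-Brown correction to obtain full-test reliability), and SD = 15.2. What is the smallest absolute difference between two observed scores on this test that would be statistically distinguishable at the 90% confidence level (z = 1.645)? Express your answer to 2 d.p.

r_full = 2·0.658 / (1 + 0.658) ≈ 0.79373
SEM = 15.20000*√(1 − 0.79373) ≈ 6.90342
SE_diff = SEM * √2 ≈ 6.90342 * 1.41421 ≈ 9.76291
Smallest detectable difference = 1.645*9.76291 ≈ 16.05999

16.06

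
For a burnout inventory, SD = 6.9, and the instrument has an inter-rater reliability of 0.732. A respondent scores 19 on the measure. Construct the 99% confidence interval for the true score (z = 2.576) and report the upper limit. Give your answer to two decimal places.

SEM = 6.9000 × √(1 − 0.7320) = 6.9000 × √0.2680 ≈ 6.9000 × 0.5177 ≈ 3.5720
2.576 × SEM ≈ 9.2016
Upper limit = 19 + 9.2016 ≈ 28.2016

28.20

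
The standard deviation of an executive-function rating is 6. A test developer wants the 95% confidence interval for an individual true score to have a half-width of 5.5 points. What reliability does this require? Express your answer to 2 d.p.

0.78

Required SEM = 5.5 / 1.96 ≈ 2.8061
Required reliability = 1 − (SEM/SD)² = 1 − 0.2187 ≈ 0.7813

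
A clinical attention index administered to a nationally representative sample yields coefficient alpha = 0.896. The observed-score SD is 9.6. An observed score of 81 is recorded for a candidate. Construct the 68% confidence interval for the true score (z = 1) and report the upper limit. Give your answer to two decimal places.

84.10

SEM = 9.6000 × √(1 − 0.8960) = 9.6000 × √0.1040 ≈ 9.6000 × 0.3225 ≈ 3.0959
Margin = 1 × 3.0959 ≈ 3.0959
Upper limit = 81 + 3.0959 ≈ 84.0959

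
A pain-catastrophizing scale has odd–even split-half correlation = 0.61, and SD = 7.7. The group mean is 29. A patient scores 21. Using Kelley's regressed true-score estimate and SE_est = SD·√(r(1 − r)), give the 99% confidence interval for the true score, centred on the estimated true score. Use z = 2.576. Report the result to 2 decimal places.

Spearman-Brown: r = 2(0.61) / (1 + 0.61) = 1.2200 / 1.6100 ≃ 0.7578
T̂ = r·X + (1 − r)·M = 0.7578·21 + 0.2422·29 ≃ 15.9130 + 7.0248 ≃ 22.9379
SE_est = SD · √(r(1 − r)) = 7.7000 · √0.1836 ≃ 7.7000 · 0.4284 ≃ 3.2990
CI = 22.9379 ± 2.576 · 3.2990 → [14.4398, 31.4360]

[14.44, 31.44]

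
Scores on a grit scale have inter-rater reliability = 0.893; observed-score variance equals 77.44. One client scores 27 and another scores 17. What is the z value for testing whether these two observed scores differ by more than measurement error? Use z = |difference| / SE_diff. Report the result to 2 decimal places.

SD = √77.44 = 8.8000
SEM = 8.8000 × √(1 − 0.8930) = 8.8000 × √0.1070 ≃ 8.8000 × 0.3271 ≃ 2.8786
SE_diff = SEM × √2 ≃ 2.8786 × 1.4142 ≃ 4.0709
z = |27 − 17| / 4.0709 = 10 / 4.0709 ≃ 2.4565

2.46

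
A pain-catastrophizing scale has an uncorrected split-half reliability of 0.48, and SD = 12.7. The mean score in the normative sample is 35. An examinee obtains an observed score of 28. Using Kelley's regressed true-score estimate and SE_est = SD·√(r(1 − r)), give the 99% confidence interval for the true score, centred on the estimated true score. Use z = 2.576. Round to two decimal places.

[14.84, 46.08]

Full-length reliability (Spearman-Brown) = 2(0.48)/(1+0.48) ≈ 0.6486
Estimated true score = 0.6486×28 + (1 − 0.6486)×35 ≈ 30.4595
SE_est = 12.7000×√(0.6486×0.3514) ≈ 6.0629
99% CI: 30.4595 ± 15.6180 ≈ (14.8415, 46.0774)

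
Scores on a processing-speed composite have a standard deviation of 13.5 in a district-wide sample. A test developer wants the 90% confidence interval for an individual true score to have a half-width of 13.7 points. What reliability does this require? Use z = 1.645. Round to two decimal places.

0.62

SEM needed = half-width / z = 13.7/1.645 ≈ 8.3283
Required reliability = 1 − (SEM/SD)² = 1 − 0.3806 ≈ 0.6194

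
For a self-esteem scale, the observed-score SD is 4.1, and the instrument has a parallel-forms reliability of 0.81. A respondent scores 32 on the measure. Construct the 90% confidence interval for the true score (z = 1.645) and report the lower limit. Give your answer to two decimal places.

SEM = 4.10000*√(1 − 0.81000) ≃ 1.78715
1.645 * SEM ≃ 2.93986
Lower bound: 32 − 2.93986 = 29.06014

29.06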